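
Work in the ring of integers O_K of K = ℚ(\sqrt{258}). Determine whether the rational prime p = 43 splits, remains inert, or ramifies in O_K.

43 is ramified

d = 258 ≡ 2 (mod 4), so O_K = ℤ[√258] and disc(K) = 4d = 1032.
disc(K) = 1032 = 43·24, so p = 43 is ramified.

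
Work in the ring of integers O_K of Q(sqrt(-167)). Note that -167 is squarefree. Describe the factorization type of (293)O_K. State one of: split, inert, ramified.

-167 mod 4 = 1, hence disc K = -167 and O_K = ℤ[(1+√-167)/2].
disc(K) = -167 is not divisible by 293; 293 is unramified.
Euler's criterion: (-167)^146 mod 293 = 1. Thus (-167|293) = 1.
d is a quadratic residue mod p, hence 293 splits in O_K.

split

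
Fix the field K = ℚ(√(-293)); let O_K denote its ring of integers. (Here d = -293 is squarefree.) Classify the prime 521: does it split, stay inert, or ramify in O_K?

521 splits in O_K

Since -293 ≢ 1 mod 4, the ring of integers is ℤ[√-293] with discriminant 4·(-293) = -1172.
disc(K) = -1172 is not divisible by 521; 521 is unramified.
Legendre symbol by Euler's criterion: (-293/521) ≡ (-293)^260 ≡ 1 (mod 521), i.e. (-293/521) = 1.
Legendre symbol 1 ⇒ 521 is split.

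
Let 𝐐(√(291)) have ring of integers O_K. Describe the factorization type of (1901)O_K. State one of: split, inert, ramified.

d = 291 ≡ 3 (mod 4), so O_K = ℤ[√291] and disc(K) = 4d = 1164.
disc(K) = 1164 is not divisible by 1901; 1901 is unramified.
Euler's criterion: 291^950 mod 1901 = 1. Thus (291|1901) = 1.
(291/1901) = 1, so 1901 splits.

split — (1901) = 𝔭₁𝔭₂ with 𝔭₁ ≠ 𝔭₂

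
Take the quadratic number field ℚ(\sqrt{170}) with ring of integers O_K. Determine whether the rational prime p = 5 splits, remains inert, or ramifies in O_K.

5 is ramified

d = 170 ≡ 2 (mod 4), so O_K = ℤ[√170] and disc(K) = 4d = 680.
Ramification test: 5 | 680. The prime 5 ramifies in K.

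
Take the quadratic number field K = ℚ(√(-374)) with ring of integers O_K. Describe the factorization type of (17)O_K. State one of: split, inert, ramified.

-374 mod 4 = 2, hence disc K = 4·(-374) = -1496 and O_K = ℤ[√-374].
Ramification test: 17 | -1496. The prime 17 ramifies in K.

17 is ramified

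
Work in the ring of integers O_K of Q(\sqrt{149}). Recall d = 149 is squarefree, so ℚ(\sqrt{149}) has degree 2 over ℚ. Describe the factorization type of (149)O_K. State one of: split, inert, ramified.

ramifies in O_K

Since 149 ≡ 1 mod 4, the ring of integers is ℤ[(1+√149)/2] with discriminant 149.
disc(K) = 149 = 149·1, so p = 149 is ramified.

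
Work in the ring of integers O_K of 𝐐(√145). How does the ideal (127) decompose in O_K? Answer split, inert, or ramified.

145 mod 4 = 1, hence disc K = 145 and O_K = ℤ[(1+√145)/2].
disc(K) = 145 is not divisible by 127; 127 is unramified.
Compute (145/127) via Euler: 18^((127-1)/2) mod 127 = 1, so (145/127) = 1.
(145/127) = 1, so 127 splits.

split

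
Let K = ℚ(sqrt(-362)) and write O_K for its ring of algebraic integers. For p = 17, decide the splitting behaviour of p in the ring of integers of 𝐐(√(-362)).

d = -362 ≡ 2 (mod 4), so O_K = ℤ[√-362] and disc(K) = 4d = -1448.
disc(K) = -1448 is not divisible by 17; 17 is unramified.
Compute (-362/17) via Euler: 12^((17-1)/2) mod 17 = 16, so (-362/17) = -1.
Legendre symbol -1 ⇒ 17 is inert.

inert — (17) stays prime in O_K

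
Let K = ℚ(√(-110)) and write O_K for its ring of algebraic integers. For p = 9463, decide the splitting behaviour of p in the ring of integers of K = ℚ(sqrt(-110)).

9463 remains inert

-110 mod 4 = 2, hence disc K = 4·(-110) = -440 and O_K = ℤ[√-110].
9463 ∤ -440, so 9463 is unramified.
(-110/9463) = 9353^4731 mod 9463 = 9462, giving Legendre symbol -1.
d is a non-residue mod p, hence 9463 remains inert in O_K.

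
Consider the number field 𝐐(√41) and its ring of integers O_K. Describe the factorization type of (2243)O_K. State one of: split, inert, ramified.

p is inert

d = 41 ≡ 1 (mod 4), so O_K = ℤ[(1+√41)/2] and disc(K) = d = 41.
2243 ∤ 41, so 2243 is unramified.
(41/2243) = 41^1121 mod 2243 = 2242, giving Legendre symbol -1.
(41/2243) = -1, so 2243 is inert.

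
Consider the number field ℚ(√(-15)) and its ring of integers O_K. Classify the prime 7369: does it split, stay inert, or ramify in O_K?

Since -15 ≡ 1 mod 4, the ring of integers is ℤ[(1+√-15)/2] with discriminant -15.
Since gcd(7369, -15) = 1 the prime 7369 does not ramify.
Euler's criterion: (-15)^3684 mod 7369 = 1. Thus (-15|7369) = 1.
d is a quadratic residue mod p, hence 7369 splits in O_K.

split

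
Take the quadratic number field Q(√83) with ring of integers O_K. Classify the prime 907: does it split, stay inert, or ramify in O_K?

inert

d = 83 ≡ 3 (mod 4), so O_K = ℤ[√83] and disc(K) = 4d = 332.
907 ∤ 332, so 907 is unramified.
Legendre symbol by Euler's criterion: (83/907) ≡ 83^453 ≡ 906 (mod 907), i.e. (83/907) = -1.
Legendre symbol -1 ⇒ 907 is inert.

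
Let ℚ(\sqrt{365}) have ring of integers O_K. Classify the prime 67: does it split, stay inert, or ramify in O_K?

67 remains inert

365 mod 4 = 1, hence disc K = 365 and O_K = ℤ[(1+√365)/2].
disc(K) = 365 is not divisible by 67; 67 is unramified.
Legendre symbol by Euler's criterion: (365/67) ≡ 365^33 ≡ 66 (mod 67), i.e. (365/67) = -1.
d is a non-residue mod p, hence 67 remains inert in O_K.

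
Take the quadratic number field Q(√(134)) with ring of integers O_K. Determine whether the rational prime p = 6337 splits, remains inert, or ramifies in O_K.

Since 134 ≢ 1 mod 4, the ring of integers is ℤ[√134] with discriminant 4·134 = 536.
Since gcd(6337, 536) = 1 the prime 6337 does not ramify.
(134/6337) = 134^3168 mod 6337 = 1, giving Legendre symbol 1.
d is a quadratic residue mod p, hence 6337 splits in O_K.

6337 splits in O_K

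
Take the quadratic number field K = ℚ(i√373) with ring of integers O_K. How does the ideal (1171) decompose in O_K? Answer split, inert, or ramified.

1171 remains inert

d = -373 ≡ 3 (mod 4), so O_K = ℤ[√-373] and disc(K) = 4d = -1492.
Since gcd(1171, -1492) = 1 the prime 1171 does not ramify.
Legendre symbol by Euler's criterion: (-373/1171) ≡ (-373)^585 ≡ 1170 (mod 1171), i.e. (-373/1171) = -1.
(-373/1171) = -1, so 1171 is inert.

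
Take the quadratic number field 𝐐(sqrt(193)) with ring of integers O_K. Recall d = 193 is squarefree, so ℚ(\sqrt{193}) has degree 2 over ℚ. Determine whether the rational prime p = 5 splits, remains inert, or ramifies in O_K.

inert

d = 193 ≡ 1 (mod 4), so O_K = ℤ[(1+√193)/2] and disc(K) = d = 193.
Since gcd(5, 193) = 1 the prime 5 does not ramify.
Legendre symbol by Euler's criterion: (193/5) ≡ 193^2 ≡ 4 (mod 5), i.e. (193/5) = -1.
d is a non-residue mod p, hence 5 remains inert in O_K.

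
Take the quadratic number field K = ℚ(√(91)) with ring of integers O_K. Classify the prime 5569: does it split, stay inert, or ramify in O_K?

5569 remains inert

Since 91 ≢ 1 mod 4, the ring of integers is ℤ[√91] with discriminant 4·91 = 364.
5569 ∤ 364, so 5569 is unramified.
Euler's criterion: 91^2784 mod 5569 = 5568. Thus (91|5569) = -1.
Legendre symbol -1 ⇒ 5569 is inert.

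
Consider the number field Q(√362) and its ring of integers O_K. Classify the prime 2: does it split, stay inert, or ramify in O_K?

ramified

Since 362 ≢ 1 mod 4, the ring of integers is ℤ[√362] with discriminant 4·362 = 1448.
2 divides disc(K) = 1448, so 2 ramifies.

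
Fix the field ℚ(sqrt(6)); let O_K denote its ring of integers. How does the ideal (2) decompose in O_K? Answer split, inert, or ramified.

d = 6 ≡ 2 (mod 4), so O_K = ℤ[√6] and disc(K) = 4d = 24.
Ramification test: 2 | 24. The prime 2 ramifies in K.

ramified — (2) = 𝔭²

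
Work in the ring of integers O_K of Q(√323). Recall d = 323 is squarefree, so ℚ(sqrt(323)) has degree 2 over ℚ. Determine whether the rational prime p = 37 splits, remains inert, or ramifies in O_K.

323 mod 4 = 3, hence disc K = 4·323 = 1292 and O_K = ℤ[√323].
37 ∤ 1292, so 37 is unramified.
Euler's criterion: 323^18 mod 37 = 1. Thus (323|37) = 1.
d is a quadratic residue mod p, hence 37 splits in O_K.

split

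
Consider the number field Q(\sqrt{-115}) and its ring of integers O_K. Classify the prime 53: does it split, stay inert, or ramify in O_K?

split — (53) = 𝔭₁𝔭₂ with 𝔭₁ ≠ 𝔭₂

Since -115 ≡ 1 mod 4, the ring of integers is ℤ[(1+√-115)/2] with discriminant -115.
53 ∤ -115, so 53 is unramified.
Legendre symbol by Euler's criterion: (-115/53) ≡ (-115)^26 ≡ 1 (mod 53), i.e. (-115/53) = 1.
d is a quadratic residue mod p, hence 53 splits in O_K.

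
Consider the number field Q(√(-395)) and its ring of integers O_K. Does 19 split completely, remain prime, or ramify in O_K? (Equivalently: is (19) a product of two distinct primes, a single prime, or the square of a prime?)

split

d = -395 ≡ 1 (mod 4), so O_K = ℤ[(1+√-395)/2] and disc(K) = d = -395.
disc(K) = -395 is not divisible by 19; 19 is unramified.
Compute (-395/19) via Euler: 4^((19-1)/2) mod 19 = 1, so (-395/19) = 1.
d is a quadratic residue mod p, hence 19 splits in O_K.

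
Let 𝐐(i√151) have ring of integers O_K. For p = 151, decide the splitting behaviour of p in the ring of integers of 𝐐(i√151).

d = -151 ≡ 1 (mod 4), so O_K = ℤ[(1+√-151)/2] and disc(K) = d = -151.
Ramification test: 151 | -151. The prime 151 ramifies in K.

ramified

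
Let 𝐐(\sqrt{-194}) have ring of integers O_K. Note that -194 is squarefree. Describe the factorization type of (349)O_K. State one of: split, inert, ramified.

d = -194 ≡ 2 (mod 4), so O_K = ℤ[√-194] and disc(K) = 4d = -776.
Since gcd(349, -776) = 1 the prime 349 does not ramify.
Compute (-194/349) via Euler: 155^((349-1)/2) mod 349 = 1, so (-194/349) = 1.
Legendre symbol 1 ⇒ 349 is split.

349 splits in O_K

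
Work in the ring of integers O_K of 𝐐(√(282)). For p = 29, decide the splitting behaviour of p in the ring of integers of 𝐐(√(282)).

d = 282 ≡ 2 (mod 4), so O_K = ℤ[√282] and disc(K) = 4d = 1128.
Since gcd(29, 1128) = 1 the prime 29 does not ramify.
Compute (282/29) via Euler: 21^((29-1)/2) mod 29 = 28, so (282/29) = -1.
d is a non-residue mod p, hence 29 remains inert in O_K.

remains prime (inert)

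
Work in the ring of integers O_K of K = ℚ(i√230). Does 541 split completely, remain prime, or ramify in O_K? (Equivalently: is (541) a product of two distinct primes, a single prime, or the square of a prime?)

-230 mod 4 = 2, hence disc K = 4·(-230) = -920 and O_K = ℤ[√-230].
Since gcd(541, -920) = 1 the prime 541 does not ramify.
Legendre symbol by Euler's criterion: (-230/541) ≡ (-230)^270 ≡ 540 (mod 541), i.e. (-230/541) = -1.
d is a non-residue mod p, hence 541 remains inert in O_K.

p is inert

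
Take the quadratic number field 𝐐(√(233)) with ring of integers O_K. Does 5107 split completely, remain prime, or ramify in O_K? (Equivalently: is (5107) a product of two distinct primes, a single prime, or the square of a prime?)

233 mod 4 = 1, hence disc K = 233 and O_K = ℤ[(1+√233)/2].
disc(K) = 233 is not divisible by 5107; 5107 is unramified.
Legendre symbol by Euler's criterion: (233/5107) ≡ 233^2553 ≡ 1 (mod 5107), i.e. (233/5107) = 1.
(233/5107) = 1, so 5107 splits.

splits completely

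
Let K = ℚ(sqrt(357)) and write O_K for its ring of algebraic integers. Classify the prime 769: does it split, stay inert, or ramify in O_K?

d = 357 ≡ 1 (mod 4), so O_K = ℤ[(1+√357)/2] and disc(K) = d = 357.
769 ∤ 357, so 769 is unramified.
Compute (357/769) via Euler: 357^((769-1)/2) mod 769 = 768, so (357/769) = -1.
(357/769) = -1, so 769 is inert.

inert — (769) stays prime in O_K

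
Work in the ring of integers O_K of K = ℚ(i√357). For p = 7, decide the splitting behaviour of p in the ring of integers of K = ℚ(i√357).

Since -357 ≢ 1 mod 4, the ring of integers is ℤ[√-357] with discriminant 4·(-357) = -1428.
7 divides disc(K) = -1428, so 7 ramifies.

ramified — (7) = 𝔭²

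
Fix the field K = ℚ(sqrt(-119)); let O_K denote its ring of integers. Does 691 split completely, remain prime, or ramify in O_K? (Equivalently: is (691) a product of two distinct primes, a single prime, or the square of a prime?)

split

d = -119 ≡ 1 (mod 4), so O_K = ℤ[(1+√-119)/2] and disc(K) = d = -119.
Since gcd(691, -119) = 1 the prime 691 does not ramify.
Compute (-119/691) via Euler: 572^((691-1)/2) mod 691 = 1, so (-119/691) = 1.
(-119/691) = 1, so 691 splits.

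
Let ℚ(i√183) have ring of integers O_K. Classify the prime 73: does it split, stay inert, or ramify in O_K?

Since -183 ≡ 1 mod 4, the ring of integers is ℤ[(1+√-183)/2] with discriminant -183.
Since gcd(73, -183) = 1 the prime 73 does not ramify.
Compute (-183/73) via Euler: 36^((73-1)/2) mod 73 = 1, so (-183/73) = 1.
Legendre symbol 1 ⇒ 73 is split.

73 splits in O_K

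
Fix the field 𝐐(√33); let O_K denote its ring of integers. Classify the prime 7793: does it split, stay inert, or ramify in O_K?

7793 remains inert

d = 33 ≡ 1 (mod 4), so O_K = ℤ[(1+√33)/2] and disc(K) = d = 33.
disc(K) = 33 is not divisible by 7793; 7793 is unramified.
Legendre symbol by Euler's criterion: (33/7793) ≡ 33^3896 ≡ 7792 (mod 7793), i.e. (33/7793) = -1.
d is a non-residue mod p, hence 7793 remains inert in O_K.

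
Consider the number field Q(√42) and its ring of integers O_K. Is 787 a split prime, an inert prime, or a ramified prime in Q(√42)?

splits completely

Since 42 ≢ 1 mod 4, the ring of integers is ℤ[√42] with discriminant 4·42 = 168.
787 ∤ 168, so 787 is unramified.
Compute (42/787) via Euler: 42^((787-1)/2) mod 787 = 1, so (42/787) = 1.
Legendre symbol 1 ⇒ 787 is split.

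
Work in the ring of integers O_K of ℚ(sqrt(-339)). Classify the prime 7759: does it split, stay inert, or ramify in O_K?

7759 remains inert

d = -339 ≡ 1 (mod 4), so O_K = ℤ[(1+√-339)/2] and disc(K) = d = -339.
Since gcd(7759, -339) = 1 the prime 7759 does not ramify.
Euler's criterion: (-339)^3879 mod 7759 = 7758. Thus (-339|7759) = -1.
Legendre symbol -1 ⇒ 7759 is inert.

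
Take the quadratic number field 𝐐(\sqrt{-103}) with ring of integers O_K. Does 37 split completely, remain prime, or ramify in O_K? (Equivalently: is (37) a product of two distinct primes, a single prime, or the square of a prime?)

Since -103 ≡ 1 mod 4, the ring of integers is ℤ[(1+√-103)/2] with discriminant -103.
37 ∤ -103, so 37 is unramified.
Compute (-103/37) via Euler: 8^((37-1)/2) mod 37 = 36, so (-103/37) = -1.
Legendre symbol -1 ⇒ 37 is inert.

37 remains inert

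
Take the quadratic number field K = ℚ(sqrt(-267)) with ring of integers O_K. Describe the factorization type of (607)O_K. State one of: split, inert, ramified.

p splits

Since -267 ≡ 1 mod 4, the ring of integers is ℤ[(1+√-267)/2] with discriminant -267.
disc(K) = -267 is not divisible by 607; 607 is unramified.
(-267/607) = 340^303 mod 607 = 1, giving Legendre symbol 1.
d is a quadratic residue mod p, hence 607 splits in O_K.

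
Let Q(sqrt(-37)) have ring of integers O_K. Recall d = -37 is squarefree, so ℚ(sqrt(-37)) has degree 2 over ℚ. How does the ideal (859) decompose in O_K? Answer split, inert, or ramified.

split

d = -37 ≡ 3 (mod 4), so O_K = ℤ[√-37] and disc(K) = 4d = -148.
Since gcd(859, -148) = 1 the prime 859 does not ramify.
(-37/859) = 822^429 mod 859 = 1, giving Legendre symbol 1.
(-37/859) = 1, so 859 splits.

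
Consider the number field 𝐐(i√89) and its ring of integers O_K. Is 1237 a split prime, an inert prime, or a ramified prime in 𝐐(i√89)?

d = -89 ≡ 3 (mod 4), so O_K = ℤ[√-89] and disc(K) = 4d = -356.
disc(K) = -356 is not divisible by 1237; 1237 is unramified.
Euler's criterion: (-89)^618 mod 1237 = 1. Thus (-89|1237) = 1.
d is a quadratic residue mod p, hence 1237 splits in O_K.

splits completely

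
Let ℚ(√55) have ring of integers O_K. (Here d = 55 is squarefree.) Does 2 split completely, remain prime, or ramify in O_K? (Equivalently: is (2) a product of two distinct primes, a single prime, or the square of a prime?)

2 is ramified

55 mod 4 = 3, hence disc K = 4·55 = 220 and O_K = ℤ[√55].
disc(K) = 220 = 2·110, so p = 2 is ramified.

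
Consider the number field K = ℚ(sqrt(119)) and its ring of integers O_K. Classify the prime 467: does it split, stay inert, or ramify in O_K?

d = 119 ≡ 3 (mod 4), so O_K = ℤ[√119] and disc(K) = 4d = 476.
467 ∤ 476, so 467 is unramified.
Compute (119/467) via Euler: 119^((467-1)/2) mod 467 = 1, so (119/467) = 1.
(119/467) = 1, so 467 splits.

split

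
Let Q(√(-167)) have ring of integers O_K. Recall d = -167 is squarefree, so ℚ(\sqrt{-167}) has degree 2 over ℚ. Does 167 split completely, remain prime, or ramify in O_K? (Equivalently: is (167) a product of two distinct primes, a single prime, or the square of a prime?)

ramified

-167 mod 4 = 1, hence disc K = -167 and O_K = ℤ[(1+√-167)/2].
167 divides disc(K) = -167, so 167 ramifies.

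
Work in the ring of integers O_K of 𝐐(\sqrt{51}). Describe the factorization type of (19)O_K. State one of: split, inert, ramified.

Since 51 ≢ 1 mod 4, the ring of integers is ℤ[√51] with discriminant 4·51 = 204.
disc(K) = 204 is not divisible by 19; 19 is unramified.
(51/19) = 13^9 mod 19 = 18, giving Legendre symbol -1.
(51/19) = -1, so 19 is inert.

remains prime (inert)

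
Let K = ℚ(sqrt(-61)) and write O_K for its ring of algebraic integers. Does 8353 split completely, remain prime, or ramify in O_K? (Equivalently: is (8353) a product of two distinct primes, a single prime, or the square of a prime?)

Since -61 ≢ 1 mod 4, the ring of integers is ℤ[√-61] with discriminant 4·(-61) = -244.
8353 ∤ -244, so 8353 is unramified.
(-61/8353) = 8292^4176 mod 8353 = 1, giving Legendre symbol 1.
Legendre symbol 1 ⇒ 8353 is split.

splits completely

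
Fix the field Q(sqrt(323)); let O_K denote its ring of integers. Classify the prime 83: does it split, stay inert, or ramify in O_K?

Since 323 ≢ 1 mod 4, the ring of integers is ℤ[√323] with discriminant 4·323 = 1292.
disc(K) = 1292 is not divisible by 83; 83 is unramified.
Euler's criterion: 323^41 mod 83 = 82. Thus (323|83) = -1.
Legendre symbol -1 ⇒ 83 is inert.

p is inert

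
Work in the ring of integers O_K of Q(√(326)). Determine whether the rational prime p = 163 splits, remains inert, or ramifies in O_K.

d = 326 ≡ 2 (mod 4), so O_K = ℤ[√326] and disc(K) = 4d = 1304.
163 divides disc(K) = 1304, so 163 ramifies.

163 is ramified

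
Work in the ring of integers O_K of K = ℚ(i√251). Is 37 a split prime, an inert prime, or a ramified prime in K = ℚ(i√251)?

Since -251 ≡ 1 mod 4, the ring of integers is ℤ[(1+√-251)/2] with discriminant -251.
Since gcd(37, -251) = 1 the prime 37 does not ramify.
Euler's criterion: (-251)^18 mod 37 = 36. Thus (-251|37) = -1.
(-251/37) = -1, so 37 is inert.

inert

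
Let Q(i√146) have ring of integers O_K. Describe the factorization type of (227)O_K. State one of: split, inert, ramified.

-146 mod 4 = 2, hence disc K = 4·(-146) = -584 and O_K = ℤ[√-146].
disc(K) = -584 is not divisible by 227; 227 is unramified.
Euler's criterion: (-146)^113 mod 227 = 1. Thus (-146|227) = 1.
Legendre symbol 1 ⇒ 227 is split.

p splits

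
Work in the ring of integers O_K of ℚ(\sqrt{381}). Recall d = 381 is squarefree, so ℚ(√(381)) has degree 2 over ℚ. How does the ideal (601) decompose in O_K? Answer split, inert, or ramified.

601 remains inert

d = 381 ≡ 1 (mod 4), so O_K = ℤ[(1+√381)/2] and disc(K) = d = 381.
601 ∤ 381, so 601 is unramified.
Euler's criterion: 381^300 mod 601 = 600. Thus (381|601) = -1.
Legendre symbol -1 ⇒ 601 is inert.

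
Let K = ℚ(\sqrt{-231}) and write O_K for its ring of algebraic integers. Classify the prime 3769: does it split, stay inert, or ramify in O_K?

Since -231 ≡ 1 mod 4, the ring of integers is ℤ[(1+√-231)/2] with discriminant -231.
Since gcd(3769, -231) = 1 the prime 3769 does not ramify.
Euler's criterion: (-231)^1884 mod 3769 = 1. Thus (-231|3769) = 1.
Legendre symbol 1 ⇒ 3769 is split.

split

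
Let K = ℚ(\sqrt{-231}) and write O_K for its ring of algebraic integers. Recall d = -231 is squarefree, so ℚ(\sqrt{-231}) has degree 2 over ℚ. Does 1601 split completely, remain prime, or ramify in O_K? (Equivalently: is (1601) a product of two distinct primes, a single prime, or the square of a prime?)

d = -231 ≡ 1 (mod 4), so O_K = ℤ[(1+√-231)/2] and disc(K) = d = -231.
1601 ∤ -231, so 1601 is unramified.
Euler's criterion: (-231)^800 mod 1601 = 1600. Thus (-231|1601) = -1.
Legendre symbol -1 ⇒ 1601 is inert.

remains prime (inert)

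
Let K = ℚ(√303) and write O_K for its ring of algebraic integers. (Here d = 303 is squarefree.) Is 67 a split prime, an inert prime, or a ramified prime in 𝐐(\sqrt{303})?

67 splits in O_K

d = 303 ≡ 3 (mod 4), so O_K = ℤ[√303] and disc(K) = 4d = 1212.
disc(K) = 1212 is not divisible by 67; 67 is unramified.
Euler's criterion: 303^33 mod 67 = 1. Thus (303|67) = 1.
(303/67) = 1, so 67 splits.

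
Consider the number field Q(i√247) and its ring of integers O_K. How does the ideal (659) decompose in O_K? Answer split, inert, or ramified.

659 remains inert

Since -247 ≡ 1 mod 4, the ring of integers is ℤ[(1+√-247)/2] with discriminant -247.
Since gcd(659, -247) = 1 the prime 659 does not ramify.
Euler's criterion: (-247)^329 mod 659 = 658. Thus (-247|659) = -1.
Legendre symbol -1 ⇒ 659 is inert.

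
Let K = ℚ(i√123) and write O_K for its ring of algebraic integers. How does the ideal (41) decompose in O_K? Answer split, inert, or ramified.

41 is ramified

Since -123 ≡ 1 mod 4, the ring of integers is ℤ[(1+√-123)/2] with discriminant -123.
Ramification test: 41 | -123. The prime 41 ramifies in K.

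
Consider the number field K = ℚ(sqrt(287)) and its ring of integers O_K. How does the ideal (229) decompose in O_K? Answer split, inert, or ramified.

splits completely

d = 287 ≡ 3 (mod 4), so O_K = ℤ[√287] and disc(K) = 4d = 1148.
229 ∤ 1148, so 229 is unramified.
Euler's criterion: 287^114 mod 229 = 1. Thus (287|229) = 1.
Legendre symbol 1 ⇒ 229 is split.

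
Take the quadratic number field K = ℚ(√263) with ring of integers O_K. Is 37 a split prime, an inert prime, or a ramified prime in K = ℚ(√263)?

p splits

263 mod 4 = 3, hence disc K = 4·263 = 1052 and O_K = ℤ[√263].
disc(K) = 1052 is not divisible by 37; 37 is unramified.
Legendre symbol by Euler's criterion: (263/37) ≡ 263^18 ≡ 1 (mod 37), i.e. (263/37) = 1.
Legendre symbol 1 ⇒ 37 is split.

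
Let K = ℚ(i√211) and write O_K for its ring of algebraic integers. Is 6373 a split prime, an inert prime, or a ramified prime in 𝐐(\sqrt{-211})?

-211 mod 4 = 1, hence disc K = -211 and O_K = ℤ[(1+√-211)/2].
disc(K) = -211 is not divisible by 6373; 6373 is unramified.
Compute (-211/6373) via Euler: 6162^((6373-1)/2) mod 6373 = 1, so (-211/6373) = 1.
d is a quadratic residue mod p, hence 6373 splits in O_K.

p splits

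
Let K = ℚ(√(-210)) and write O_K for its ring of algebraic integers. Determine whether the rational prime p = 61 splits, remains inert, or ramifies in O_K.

p splits

Since -210 ≢ 1 mod 4, the ring of integers is ℤ[√-210] with discriminant 4·(-210) = -840.
61 ∤ -840, so 61 is unramified.
Euler's criterion: (-210)^30 mod 61 = 1. Thus (-210|61) = 1.
Legendre symbol 1 ⇒ 61 is split.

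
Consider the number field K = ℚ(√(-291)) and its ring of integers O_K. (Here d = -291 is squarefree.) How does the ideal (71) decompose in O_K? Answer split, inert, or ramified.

71 splits in O_K

-291 mod 4 = 1, hence disc K = -291 and O_K = ℤ[(1+√-291)/2].
disc(K) = -291 is not divisible by 71; 71 is unramified.
Compute (-291/71) via Euler: 64^((71-1)/2) mod 71 = 1, so (-291/71) = 1.
(-291/71) = 1, so 71 splits.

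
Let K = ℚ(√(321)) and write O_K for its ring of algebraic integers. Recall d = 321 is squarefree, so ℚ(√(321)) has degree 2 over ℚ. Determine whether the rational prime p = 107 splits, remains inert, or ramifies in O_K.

ramified — (107) = 𝔭²

d = 321 ≡ 1 (mod 4), so O_K = ℤ[(1+√321)/2] and disc(K) = d = 321.
Ramification test: 107 | 321. The prime 107 ramifies in K.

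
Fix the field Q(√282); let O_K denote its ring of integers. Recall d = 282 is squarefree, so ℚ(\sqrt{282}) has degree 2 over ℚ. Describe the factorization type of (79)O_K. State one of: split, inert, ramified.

Since 282 ≢ 1 mod 4, the ring of integers is ℤ[√282] with discriminant 4·282 = 1128.
79 ∤ 1128, so 79 is unramified.
Legendre symbol by Euler's criterion: (282/79) ≡ 282^39 ≡ 1 (mod 79), i.e. (282/79) = 1.
(282/79) = 1, so 79 splits.

splits completely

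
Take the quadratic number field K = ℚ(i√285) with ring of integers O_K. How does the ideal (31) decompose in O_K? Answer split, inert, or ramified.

Since -285 ≢ 1 mod 4, the ring of integers is ℤ[√-285] with discriminant 4·(-285) = -1140.
Since gcd(31, -1140) = 1 the prime 31 does not ramify.
Euler's criterion: (-285)^15 mod 31 = 1. Thus (-285|31) = 1.
Legendre symbol 1 ⇒ 31 is split.

p splits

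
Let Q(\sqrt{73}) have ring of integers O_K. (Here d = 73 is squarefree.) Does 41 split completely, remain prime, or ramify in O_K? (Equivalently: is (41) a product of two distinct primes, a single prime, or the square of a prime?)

Since 73 ≡ 1 mod 4, the ring of integers is ℤ[(1+√73)/2] with discriminant 73.
41 ∤ 73, so 41 is unramified.
Compute (73/41) via Euler: 32^((41-1)/2) mod 41 = 1, so (73/41) = 1.
d is a quadratic residue mod p, hence 41 splits in O_K.

splits completely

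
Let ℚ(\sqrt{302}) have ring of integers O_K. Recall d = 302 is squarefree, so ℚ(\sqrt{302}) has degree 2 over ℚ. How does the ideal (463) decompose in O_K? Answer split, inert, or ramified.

Since 302 ≢ 1 mod 4, the ring of integers is ℤ[√302] with discriminant 4·302 = 1208.
Since gcd(463, 1208) = 1 the prime 463 does not ramify.
Compute (302/463) via Euler: 302^((463-1)/2) mod 463 = 462, so (302/463) = -1.
(302/463) = -1, so 463 is inert.

inert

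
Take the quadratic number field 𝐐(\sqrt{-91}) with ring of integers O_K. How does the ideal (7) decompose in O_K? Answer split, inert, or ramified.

-91 mod 4 = 1, hence disc K = -91 and O_K = ℤ[(1+√-91)/2].
7 divides disc(K) = -91, so 7 ramifies.

ramifies in O_K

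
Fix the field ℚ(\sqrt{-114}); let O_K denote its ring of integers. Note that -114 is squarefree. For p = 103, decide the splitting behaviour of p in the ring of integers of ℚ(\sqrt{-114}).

d = -114 ≡ 2 (mod 4), so O_K = ℤ[√-114] and disc(K) = 4d = -456.
103 ∤ -456, so 103 is unramified.
Legendre symbol by Euler's criterion: (-114/103) ≡ (-114)^51 ≡ 1 (mod 103), i.e. (-114/103) = 1.
(-114/103) = 1, so 103 splits.

103 splits in O_K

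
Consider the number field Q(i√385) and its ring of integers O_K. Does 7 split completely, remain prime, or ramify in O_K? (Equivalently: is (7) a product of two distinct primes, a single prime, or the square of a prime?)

d = -385 ≡ 3 (mod 4), so O_K = ℤ[√-385] and disc(K) = 4d = -1540.
7 divides disc(K) = -1540, so 7 ramifies.

ramified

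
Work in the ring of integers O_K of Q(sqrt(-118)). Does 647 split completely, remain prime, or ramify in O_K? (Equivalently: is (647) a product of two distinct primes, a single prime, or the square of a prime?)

p splits

Since -118 ≢ 1 mod 4, the ring of integers is ℤ[√-118] with discriminant 4·(-118) = -472.
disc(K) = -472 is not divisible by 647; 647 is unramified.
Legendre symbol by Euler's criterion: (-118/647) ≡ (-118)^323 ≡ 1 (mod 647), i.e. (-118/647) = 1.
Legendre symbol 1 ⇒ 647 is split.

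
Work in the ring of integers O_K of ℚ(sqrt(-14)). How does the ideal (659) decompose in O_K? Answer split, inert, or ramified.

inert

Since -14 ≢ 1 mod 4, the ring of integers is ℤ[√-14] with discriminant 4·(-14) = -56.
Since gcd(659, -56) = 1 the prime 659 does not ramify.
(-14/659) = 645^329 mod 659 = 658, giving Legendre symbol -1.
(-14/659) = -1, so 659 is inert.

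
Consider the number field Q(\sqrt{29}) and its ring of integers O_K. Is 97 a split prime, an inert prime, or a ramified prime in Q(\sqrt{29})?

inert

Since 29 ≡ 1 mod 4, the ring of integers is ℤ[(1+√29)/2] with discriminant 29.
Since gcd(97, 29) = 1 the prime 97 does not ramify.
Legendre symbol by Euler's criterion: (29/97) ≡ 29^48 ≡ 96 (mod 97), i.e. (29/97) = -1.
(29/97) = -1, so 97 is inert.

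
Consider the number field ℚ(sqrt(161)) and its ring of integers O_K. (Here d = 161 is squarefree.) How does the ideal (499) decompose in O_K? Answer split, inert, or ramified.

split — (499) = 𝔭₁𝔭₂ with 𝔭₁ ≠ 𝔭₂

Since 161 ≡ 1 mod 4, the ring of integers is ℤ[(1+√161)/2] with discriminant 161.
499 ∤ 161, so 499 is unramified.
Compute (161/499) via Euler: 161^((499-1)/2) mod 499 = 1, so (161/499) = 1.
d is a quadratic residue mod p, hence 499 splits in O_K.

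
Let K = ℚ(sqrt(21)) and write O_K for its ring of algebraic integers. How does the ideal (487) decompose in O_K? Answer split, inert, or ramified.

p splits

21 mod 4 = 1, hence disc K = 21 and O_K = ℤ[(1+√21)/2].
disc(K) = 21 is not divisible by 487; 487 is unramified.
Legendre symbol by Euler's criterion: (21/487) ≡ 21^243 ≡ 1 (mod 487), i.e. (21/487) = 1.
d is a quadratic residue mod p, hence 487 splits in O_K.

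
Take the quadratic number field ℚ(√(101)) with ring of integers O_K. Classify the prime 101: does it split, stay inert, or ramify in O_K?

ramified

101 mod 4 = 1, hence disc K = 101 and O_K = ℤ[(1+√101)/2].
disc(K) = 101 = 101·1, so p = 101 is ramified.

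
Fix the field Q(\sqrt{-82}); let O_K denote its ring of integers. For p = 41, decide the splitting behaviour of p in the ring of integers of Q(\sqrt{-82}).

-82 mod 4 = 2, hence disc K = 4·(-82) = -328 and O_K = ℤ[√-82].
Ramification test: 41 | -328. The prime 41 ramifies in K.

ramifies in O_K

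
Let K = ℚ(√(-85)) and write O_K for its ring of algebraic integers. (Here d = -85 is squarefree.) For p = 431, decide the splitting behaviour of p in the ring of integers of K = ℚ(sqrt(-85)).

splits completely

d = -85 ≡ 3 (mod 4), so O_K = ℤ[√-85] and disc(K) = 4d = -340.
Since gcd(431, -340) = 1 the prime 431 does not ramify.
Legendre symbol by Euler's criterion: (-85/431) ≡ (-85)^215 ≡ 1 (mod 431), i.e. (-85/431) = 1.
Legendre symbol 1 ⇒ 431 is split.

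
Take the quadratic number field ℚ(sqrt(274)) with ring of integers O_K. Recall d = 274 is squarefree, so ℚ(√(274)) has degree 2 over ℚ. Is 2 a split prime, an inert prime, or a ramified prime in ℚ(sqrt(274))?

274 mod 4 = 2, hence disc K = 4·274 = 1096 and O_K = ℤ[√274].
2 divides disc(K) = 1096, so 2 ramifies.

ramifies in O_K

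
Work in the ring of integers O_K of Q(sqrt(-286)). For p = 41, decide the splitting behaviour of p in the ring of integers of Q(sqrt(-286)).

d = -286 ≡ 2 (mod 4), so O_K = ℤ[√-286] and disc(K) = 4d = -1144.
41 ∤ -1144, so 41 is unramified.
Compute (-286/41) via Euler: 1^((41-1)/2) mod 41 = 1, so (-286/41) = 1.
d is a quadratic residue mod p, hence 41 splits in O_K.

split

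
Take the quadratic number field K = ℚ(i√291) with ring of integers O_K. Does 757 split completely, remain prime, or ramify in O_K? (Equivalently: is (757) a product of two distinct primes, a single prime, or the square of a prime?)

757 remains inert

-291 mod 4 = 1, hence disc K = -291 and O_K = ℤ[(1+√-291)/2].
Since gcd(757, -291) = 1 the prime 757 does not ramify.
(-291/757) = 466^378 mod 757 = 756, giving Legendre symbol -1.
(-291/757) = -1, so 757 is inert.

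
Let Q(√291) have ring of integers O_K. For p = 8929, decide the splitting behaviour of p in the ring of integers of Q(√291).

p is inert

Since 291 ≢ 1 mod 4, the ring of integers is ℤ[√291] with discriminant 4·291 = 1164.
8929 ∤ 1164, so 8929 is unramified.
(291/8929) = 291^4464 mod 8929 = 8928, giving Legendre symbol -1.
Legendre symbol -1 ⇒ 8929 is inert.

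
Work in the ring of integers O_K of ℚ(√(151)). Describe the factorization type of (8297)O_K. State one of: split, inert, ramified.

inert

151 mod 4 = 3, hence disc K = 4·151 = 604 and O_K = ℤ[√151].
disc(K) = 604 is not divisible by 8297; 8297 is unramified.
Legendre symbol by Euler's criterion: (151/8297) ≡ 151^4148 ≡ 8296 (mod 8297), i.e. (151/8297) = -1.
(151/8297) = -1, so 8297 is inert.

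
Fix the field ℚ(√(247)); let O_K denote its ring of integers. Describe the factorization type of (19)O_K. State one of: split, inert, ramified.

ramifies in O_K

d = 247 ≡ 3 (mod 4), so O_K = ℤ[√247] and disc(K) = 4d = 988.
19 divides disc(K) = 988, so 19 ramifies.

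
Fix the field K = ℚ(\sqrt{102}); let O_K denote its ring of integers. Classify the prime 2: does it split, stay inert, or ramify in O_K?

Since 102 ≢ 1 mod 4, the ring of integers is ℤ[√102] with discriminant 4·102 = 408.
Ramification test: 2 | 408. The prime 2 ramifies in K.

p ramifies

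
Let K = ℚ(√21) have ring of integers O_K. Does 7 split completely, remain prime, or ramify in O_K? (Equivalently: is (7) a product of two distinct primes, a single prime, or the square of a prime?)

21 mod 4 = 1, hence disc K = 21 and O_K = ℤ[(1+√21)/2].
Ramification test: 7 | 21. The prime 7 ramifies in K.

ramified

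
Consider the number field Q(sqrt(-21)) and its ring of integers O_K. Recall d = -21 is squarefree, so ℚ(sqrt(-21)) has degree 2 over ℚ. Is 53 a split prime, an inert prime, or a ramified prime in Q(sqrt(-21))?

p is inert

-21 mod 4 = 3, hence disc K = 4·(-21) = -84 and O_K = ℤ[√-21].
disc(K) = -84 is not divisible by 53; 53 is unramified.
Euler's criterion: (-21)^26 mod 53 = 52. Thus (-21|53) = -1.
d is a non-residue mod p, hence 53 remains inert in O_K.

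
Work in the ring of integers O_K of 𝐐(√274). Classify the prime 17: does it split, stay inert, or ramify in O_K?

Since 274 ≢ 1 mod 4, the ring of integers is ℤ[√274] with discriminant 4·274 = 1096.
disc(K) = 1096 is not divisible by 17; 17 is unramified.
(274/17) = 2^8 mod 17 = 1, giving Legendre symbol 1.
(274/17) = 1, so 17 splits.

split — (17) = 𝔭₁𝔭₂ with 𝔭₁ ≠ 𝔭₂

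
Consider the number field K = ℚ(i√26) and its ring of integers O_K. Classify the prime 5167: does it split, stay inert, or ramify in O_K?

5167 splits in O_K

Since -26 ≢ 1 mod 4, the ring of integers is ℤ[√-26] with discriminant 4·(-26) = -104.
5167 ∤ -104, so 5167 is unramified.
Legendre symbol by Euler's criterion: (-26/5167) ≡ (-26)^2583 ≡ 1 (mod 5167), i.e. (-26/5167) = 1.
d is a quadratic residue mod p, hence 5167 splits in O_K.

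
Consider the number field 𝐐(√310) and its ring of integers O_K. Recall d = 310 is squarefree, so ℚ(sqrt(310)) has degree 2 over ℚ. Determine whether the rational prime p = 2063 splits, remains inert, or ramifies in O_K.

p is inert

Since 310 ≢ 1 mod 4, the ring of integers is ℤ[√310] with discriminant 4·310 = 1240.
disc(K) = 1240 is not divisible by 2063; 2063 is unramified.
(310/2063) = 310^1031 mod 2063 = 2062, giving Legendre symbol -1.
d is a non-residue mod p, hence 2063 remains inert in O_K.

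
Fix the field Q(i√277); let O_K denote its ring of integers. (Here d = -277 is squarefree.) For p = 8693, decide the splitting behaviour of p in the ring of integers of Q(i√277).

-277 mod 4 = 3, hence disc K = 4·(-277) = -1108 and O_K = ℤ[√-277].
8693 ∤ -1108, so 8693 is unramified.
Legendre symbol by Euler's criterion: (-277/8693) ≡ (-277)^4346 ≡ 1 (mod 8693), i.e. (-277/8693) = 1.
(-277/8693) = 1, so 8693 splits.

split — (8693) = 𝔭₁𝔭₂ with 𝔭₁ ≠ 𝔭₂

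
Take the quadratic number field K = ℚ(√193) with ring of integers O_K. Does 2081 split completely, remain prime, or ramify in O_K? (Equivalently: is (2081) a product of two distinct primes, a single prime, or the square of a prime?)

d = 193 ≡ 1 (mod 4), so O_K = ℤ[(1+√193)/2] and disc(K) = d = 193.
disc(K) = 193 is not divisible by 2081; 2081 is unramified.
(193/2081) = 193^1040 mod 2081 = 1, giving Legendre symbol 1.
d is a quadratic residue mod p, hence 2081 splits in O_K.

split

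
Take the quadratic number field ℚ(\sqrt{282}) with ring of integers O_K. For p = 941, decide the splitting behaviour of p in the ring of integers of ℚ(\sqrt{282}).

split — (941) = 𝔭₁𝔭₂ with 𝔭₁ ≠ 𝔭₂

Since 282 ≢ 1 mod 4, the ring of integers is ℤ[√282] with discriminant 4·282 = 1128.
disc(K) = 1128 is not divisible by 941; 941 is unramified.
Legendre symbol by Euler's criterion: (282/941) ≡ 282^470 ≡ 1 (mod 941), i.e. (282/941) = 1.
Legendre symbol 1 ⇒ 941 is split.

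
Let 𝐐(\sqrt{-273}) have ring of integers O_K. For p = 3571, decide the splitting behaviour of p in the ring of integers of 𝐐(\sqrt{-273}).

Since -273 ≢ 1 mod 4, the ring of integers is ℤ[√-273] with discriminant 4·(-273) = -1092.
disc(K) = -1092 is not divisible by 3571; 3571 is unramified.
Compute (-273/3571) via Euler: 3298^((3571-1)/2) mod 3571 = 3570, so (-273/3571) = -1.
d is a non-residue mod p, hence 3571 remains inert in O_K.

3571 remains inert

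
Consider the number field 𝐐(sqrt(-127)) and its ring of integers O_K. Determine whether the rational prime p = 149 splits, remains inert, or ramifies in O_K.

-127 mod 4 = 1, hence disc K = -127 and O_K = ℤ[(1+√-127)/2].
149 ∤ -127, so 149 is unramified.
Compute (-127/149) via Euler: 22^((149-1)/2) mod 149 = 1, so (-127/149) = 1.
(-127/149) = 1, so 149 splits.

split — (149) = 𝔭₁𝔭₂ with 𝔭₁ ≠ 𝔭₂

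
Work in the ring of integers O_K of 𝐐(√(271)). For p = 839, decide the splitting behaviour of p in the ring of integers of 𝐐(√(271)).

split — (839) = 𝔭₁𝔭₂ with 𝔭₁ ≠ 𝔭₂

Since 271 ≢ 1 mod 4, the ring of integers is ℤ[√271] with discriminant 4·271 = 1084.
839 ∤ 1084, so 839 is unramified.
(271/839) = 271^419 mod 839 = 1, giving Legendre symbol 1.
d is a quadratic residue mod p, hence 839 splits in O_K.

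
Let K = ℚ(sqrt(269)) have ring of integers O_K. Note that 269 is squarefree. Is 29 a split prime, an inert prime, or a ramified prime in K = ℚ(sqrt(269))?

inert — (29) stays prime in O_K

269 mod 4 = 1, hence disc K = 269 and O_K = ℤ[(1+√269)/2].
29 ∤ 269, so 29 is unramified.
Legendre symbol by Euler's criterion: (269/29) ≡ 269^14 ≡ 28 (mod 29), i.e. (269/29) = -1.
d is a non-residue mod p, hence 29 remains inert in O_K.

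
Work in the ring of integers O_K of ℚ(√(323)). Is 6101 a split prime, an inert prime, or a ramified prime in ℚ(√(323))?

p is inert

323 mod 4 = 3, hence disc K = 4·323 = 1292 and O_K = ℤ[√323].
Since gcd(6101, 1292) = 1 the prime 6101 does not ramify.
Compute (323/6101) via Euler: 323^((6101-1)/2) mod 6101 = 6100, so (323/6101) = -1.
d is a non-residue mod p, hence 6101 remains inert in O_K.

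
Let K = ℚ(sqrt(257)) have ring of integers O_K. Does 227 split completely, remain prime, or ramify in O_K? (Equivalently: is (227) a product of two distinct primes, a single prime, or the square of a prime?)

257 mod 4 = 1, hence disc K = 257 and O_K = ℤ[(1+√257)/2].
227 ∤ 257, so 227 is unramified.
Legendre symbol by Euler's criterion: (257/227) ≡ 257^113 ≡ 1 (mod 227), i.e. (257/227) = 1.
Legendre symbol 1 ⇒ 227 is split.

splits completely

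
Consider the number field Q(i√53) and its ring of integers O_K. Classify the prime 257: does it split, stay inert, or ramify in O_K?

d = -53 ≡ 3 (mod 4), so O_K = ℤ[√-53] and disc(K) = 4d = -212.
Since gcd(257, -212) = 1 the prime 257 does not ramify.
(-53/257) = 204^128 mod 257 = 256, giving Legendre symbol -1.
d is a non-residue mod p, hence 257 remains inert in O_K.

remains prime (inert)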